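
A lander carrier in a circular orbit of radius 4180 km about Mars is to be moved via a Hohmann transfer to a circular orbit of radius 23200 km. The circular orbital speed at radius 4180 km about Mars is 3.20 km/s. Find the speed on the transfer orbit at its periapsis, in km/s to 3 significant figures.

v = 4.17 km/s

From the circular-orbit relation v² = μ/r at r = 4180 km: μ = v²r = (3.20)² × 4180 = 42803.2 km³/s².
Semi-major axis of the transfer orbit: a_t = (4180 + 23200)/2 = 13690 km.
At periapsis, r = 4180 km.
From the vis-viva equation, v = √[μ(2/r − 1/a_t)] = 4.166 km/s.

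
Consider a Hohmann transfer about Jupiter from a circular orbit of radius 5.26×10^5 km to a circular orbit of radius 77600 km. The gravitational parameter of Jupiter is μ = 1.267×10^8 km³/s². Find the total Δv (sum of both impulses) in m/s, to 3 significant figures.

The Hohmann ellipse has a_t = (r₁ + r₂)/2 = 3.018×10^5 km.
At r₁ the circular-orbit speed is v₁ = √(μ/r₁) = 15.52 km/s.
Transfer-orbit speed at r₁ (v² = μ(2/r − 1/a)): v_a = √[μ(2/r₁ − 1/a_t)] = 7.870 km/s.
First burn Δv₁ = |v_a − v₁| = 7.650 km/s.
At r₂, v₂ = √(μ/r₂) = 40.407 km/s.
Transfer-orbit speed at r₂: v_p = √[μ(2/r₂ − 1/a_t)] = 53.345 km/s.
Second burn Δv₂ = |v₂ − v_p| = 12.94 km/s.
Total Δv = Δv₁ + Δv₂ = 20.59 km/s.

Δv = 20600 m/s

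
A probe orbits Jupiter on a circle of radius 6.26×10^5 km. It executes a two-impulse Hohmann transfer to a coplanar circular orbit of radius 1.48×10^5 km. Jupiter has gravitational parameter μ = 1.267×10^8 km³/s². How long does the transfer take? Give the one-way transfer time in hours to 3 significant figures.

Semi-major axis of the transfer orbit: a_t = (6.260×10^5 + 1.480×10^5)/2 = 3.870×10^5 km.
By Kepler's third law the transfer-orbit period is T = 2π√(a_t³/μ), so t = T/2 = 67190 s.
Converting: 67190 s ÷ 3600 s/hour = 18.7 hours.

t = 18.7 hours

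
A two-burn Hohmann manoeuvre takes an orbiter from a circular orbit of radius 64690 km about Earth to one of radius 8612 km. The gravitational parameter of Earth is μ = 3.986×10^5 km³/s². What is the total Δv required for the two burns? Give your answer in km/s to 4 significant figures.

Semi-major axis of the transfer orbit: a_t = (64690 + 8612)/2 = 36651 km.
Circular speed at r₁: v₁ = √(μ/r₁) = √(3.986×10^5/64690) = 2.482 km/s.
On the transfer ellipse at r₁, vis-viva gives v_a = √[μ(2/r₁ − 1/a_t)] = 1.203 km/s.
First burn Δv₁ = |v_a − v₁| = 1.279 km/s.
Circular speed at r₂: v₂ = √(μ/r₂) = 6.803 km/s.
Transfer-orbit speed at r₂: v_p = √[μ(2/r₂ − 1/a_t)] = 9.038 km/s.
Second burn Δv₂ = |v₂ − v_p| = 2.235 km/s.
Total Δv = Δv₁ + Δv₂ = 3.514 km/s.

Δv = 3.514 km/s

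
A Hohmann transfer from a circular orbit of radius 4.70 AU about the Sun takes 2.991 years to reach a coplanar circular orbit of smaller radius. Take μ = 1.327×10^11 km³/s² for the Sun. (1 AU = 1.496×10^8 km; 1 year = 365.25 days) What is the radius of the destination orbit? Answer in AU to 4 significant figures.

r₂ = 1.890 AU

In km: r₁ = 4.70 × 1.496×10^8 = 7.0312×10^8 km.
Transfer time t = 2.991 years × 365.25 × 86400 s = 9.43887816×10^7 s, and t = π√(a_t³/μ).
So a_t = (μ t²/π²)^(1/3) = (1.327×10^11 × (9.43887816×10^7)² / π²)^(1/3) = 4.9295×10^8 km.
Since a_t = (r₁ + r₂)/2, r₂ = 2a_t − r₁ = 2×4.9295×10^8 − 7.0312×10^8 = 2.8278×10^8 km.
In AU: r₂ = 2.8278×10^8 / 1.496×10^8 = 1.890 AU.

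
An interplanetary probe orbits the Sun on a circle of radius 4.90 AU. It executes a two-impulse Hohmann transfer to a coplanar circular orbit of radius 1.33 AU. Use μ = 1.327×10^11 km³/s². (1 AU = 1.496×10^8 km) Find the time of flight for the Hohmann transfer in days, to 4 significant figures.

t = 1004 days

In km: r₁ = 4.90 × 1.496×10^8 = 7.3304×10^8 km; r₂ = 1.33 × 1.496×10^8 = 1.98968×10^8 km.
The Hohmann ellipse has a_t = (r₁ + r₂)/2 = 4.66004×10^8 km.
By Kepler's third law the transfer-orbit period is T = 2π√(a_t³/μ), so t = T/2 = 8.676×10^7 s.
Converting: 8.676×10^7 s ÷ 86400 s/day = 1004 days.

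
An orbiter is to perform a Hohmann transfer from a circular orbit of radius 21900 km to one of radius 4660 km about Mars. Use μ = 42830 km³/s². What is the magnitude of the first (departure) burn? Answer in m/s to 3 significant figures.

Semi-major axis of the transfer orbit: a_t = (21900 + 4660)/2 = 13280 km.
Circular speed at r = 21900 km: v_c = √(μ/r) = 1.3985 km/s.
Vis-viva on the transfer ellipse at r = 21900 km gives v_t = √[μ(2/r − 1/a_t)] = 0.82841 km/s.
Δv₁ = |v_t − v_c| = |0.82841 − 1.3985| = 0.5701 km/s.

Δv₁ = 570 m/s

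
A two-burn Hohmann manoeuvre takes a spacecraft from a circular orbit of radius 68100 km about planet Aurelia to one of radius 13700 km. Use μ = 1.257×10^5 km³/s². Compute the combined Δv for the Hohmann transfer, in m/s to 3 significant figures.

Δv = 1450 m/s

The Hohmann ellipse has a_t = (r₁ + r₂)/2 = 40900 km.
Circular speed at r₁: v₁ = √(μ/r₁) = √(1.257×10^5/68100) = 1.3586 km/s.
On the transfer ellipse at r₁, vis-viva gives v_a = √[μ(2/r₁ − 1/a_t)] = 0.78631 km/s.
First burn Δv₁ = |v_a − v₁| = 0.5723 km/s.
At r₂, v₂ = √(μ/r₂) = 3.0291 km/s.
Transfer-orbit speed at r₂: v_p = √[μ(2/r₂ − 1/a_t)] = 3.9086 km/s.
Second burn Δv₂ = |v₂ − v_p| = 0.8795 km/s.
Δv = Δv₁ + Δv₂ = 0.5723 + 0.8795 = 1.452 km/s.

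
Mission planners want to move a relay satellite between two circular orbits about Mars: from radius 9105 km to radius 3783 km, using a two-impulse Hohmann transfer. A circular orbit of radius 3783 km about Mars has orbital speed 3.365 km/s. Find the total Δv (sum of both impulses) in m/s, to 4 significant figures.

Δv = 1142 m/s

From the circular-orbit relation v² = μ/r at r = 3783 km: μ = v²r = (3.365)² × 3783 = 42835.8 km³/s².
Semi-major axis of the transfer orbit: a_t = (9105 + 3783)/2 = 6444 km.
At r₁ the circular-orbit speed is v₁ = √(μ/r₁) = 2.1690 km/s.
Transfer-orbit speed at r₁ (v² = μ(2/r − 1/a)): v_a = √[μ(2/r₁ − 1/a_t)] = 1.6619 km/s.
First burn Δv₁ = |v_a − v₁| = 0.5071 km/s.
Circular speed at r₂: v₂ = √(μ/r₂) = 3.3650 km/s.
Transfer-orbit speed at r₂: v_p = √[μ(2/r₂ − 1/a_t)] = 3.9999 km/s.
Second burn Δv₂ = |v₂ − v_p| = 0.6349 km/s.
Δv = Δv₁ + Δv₂ = 0.5071 + 0.6349 = 1.142 km/s.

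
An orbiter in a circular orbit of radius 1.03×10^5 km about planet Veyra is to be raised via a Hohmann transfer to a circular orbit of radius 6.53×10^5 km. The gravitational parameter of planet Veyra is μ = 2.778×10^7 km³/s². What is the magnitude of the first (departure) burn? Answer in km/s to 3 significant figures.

Transfer-ellipse semi-major axis a_t = (r₁ + r₂)/2 = (1.030×10^5 + 6.530×10^5)/2 = 3.780×10^5 km.
Circular speed at r = 1.030×10^5 km: v_c = √(μ/r) = 16.423 km/s.
Transfer-orbit speed at the same r (vis-viva, a = a_t): v_t = √[μ(2/r − 1/a_t)] = 21.585 km/s.
Δv₁ = |v_t − v_c| = |21.585 − 16.423| = 5.162 km/s.

Δv₁ = 5.16 km/s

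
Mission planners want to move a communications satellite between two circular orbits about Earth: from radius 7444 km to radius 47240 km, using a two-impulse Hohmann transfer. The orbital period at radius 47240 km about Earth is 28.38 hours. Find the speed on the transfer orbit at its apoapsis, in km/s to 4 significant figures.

From Kepler's third law T² = 4π²r³/μ at r = 47240 km, T = 28.38 hours = 28.38 × 3600 s = 1.02168×10^5 s: μ = 4π²r³/T² = 3.98712×10^5 km³/s².
Semi-major axis of the transfer orbit: a_t = (7444 + 47240)/2 = 27342 km.
At apoapsis, r = 47240 km.
From the vis-viva equation, v = √[μ(2/r − 1/a_t)] = 1.516 km/s.

v = 1.516 km/s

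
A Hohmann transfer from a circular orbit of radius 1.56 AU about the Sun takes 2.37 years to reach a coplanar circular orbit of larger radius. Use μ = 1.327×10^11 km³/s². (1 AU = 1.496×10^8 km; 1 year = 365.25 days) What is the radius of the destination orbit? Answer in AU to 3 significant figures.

r₂ = 4.08 AU

In km: r₁ = 1.56 × 1.496×10^8 = 2.33376×10^8 km.
Transfer time t = 2.37 years × 365.25 × 86400 s = 7.4791512×10^7 s, and t = π√(a_t³/μ).
So a_t = (μ t²/π²)^(1/3) = (1.327×10^11 × (7.4791512×10^7)² / π²)^(1/3) = 4.2211×10^8 km.
Since a_t = (r₁ + r₂)/2, r₂ = 2a_t − r₁ = 2×4.2211×10^8 − 2.33376×10^8 = 6.10844×10^8 km.
In AU: r₂ = 6.10844×10^8 / 1.496×10^8 = 4.08 AU.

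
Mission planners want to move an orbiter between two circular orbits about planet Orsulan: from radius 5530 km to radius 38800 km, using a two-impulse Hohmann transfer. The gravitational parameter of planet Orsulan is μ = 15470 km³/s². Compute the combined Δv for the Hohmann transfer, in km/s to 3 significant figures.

Semi-major axis of the transfer orbit: a_t = (5530 + 38800)/2 = 22165 km.
Circular speed at r₁: v₁ = √(μ/r₁) = √(15470/5530) = 1.672563 km/s.
On the transfer ellipse at r₁, vis-viva equation gives v_p = √[μ(2/r₁ − 1/a_t)] = 2.212914 km/s.
First burn Δv₁ = |v_p − v₁| = 0.5404 km/s.
Circular speed at r₂: v₂ = √(μ/r₂) = 0.6314 km/s.
Transfer-orbit speed at r₂: v_a = √[μ(2/r₂ − 1/a_t)] = 0.3154 km/s.
Second burn Δv₂ = |v₂ − v_a| = 0.3160 km/s.
Δv = Δv₁ + Δv₂ = 0.5404 + 0.3160 = 0.8564 km/s.

Δv = 0.856 km/s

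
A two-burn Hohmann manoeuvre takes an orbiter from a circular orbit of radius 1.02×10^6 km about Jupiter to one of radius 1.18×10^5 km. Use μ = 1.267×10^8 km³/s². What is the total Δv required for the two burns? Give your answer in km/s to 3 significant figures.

Transfer-ellipse semi-major axis a_t = (r₁ + r₂)/2 = (1.020×10^6 + 1.180×10^5)/2 = 5.690×10^5 km.
At r₁ the circular-orbit speed is v₁ = √(μ/r₁) = 11.145 km/s.
Transfer-orbit speed at r₁ (v² = μ(2/r − 1/a)): v_a = √[μ(2/r₁ − 1/a_t)] = 5.0754 km/s.
First burn Δv₁ = |v_a − v₁| = 6.070 km/s.
Circular speed at r₂: v₂ = √(μ/r₂) = 32.77 km/s.
Transfer-orbit speed at r₂: v_p = √[μ(2/r₂ − 1/a_t)] = 43.87 km/s.
Second burn Δv₂ = |v₂ − v_p| = 11.10 km/s.
Δv = Δv₁ + Δv₂ = 6.070 + 11.10 = 17.17 km/s.

Δv = 17.2 km/s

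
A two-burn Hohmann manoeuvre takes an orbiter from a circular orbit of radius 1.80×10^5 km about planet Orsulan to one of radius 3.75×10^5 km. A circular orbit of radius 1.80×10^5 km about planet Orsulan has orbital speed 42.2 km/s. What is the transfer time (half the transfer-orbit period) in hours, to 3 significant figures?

From the circular-orbit relation v² = μ/r at r = 1.80×10^5 km: μ = v²r = (42.2)² × 1.80×10^5 = 3.20551×10^8 km³/s².
Semi-major axis of the transfer orbit: a_t = (1.800×10^5 + 3.750×10^5)/2 = 2.775×10^5 km.
Half the transfer-orbit period gives t = π√(a_t³/μ) = 25650.5 s.
Converting: 25650.5 s ÷ 3600 s/hour = 7.13 hours.

t = 7.13 hours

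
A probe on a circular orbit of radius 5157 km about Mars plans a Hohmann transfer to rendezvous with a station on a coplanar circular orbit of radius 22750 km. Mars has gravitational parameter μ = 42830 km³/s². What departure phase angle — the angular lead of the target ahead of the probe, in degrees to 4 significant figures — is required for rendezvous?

Transfer-ellipse semi-major axis a_t = (r₁ + r₂)/2 = (5157 + 22750)/2 = 13953.5 km.
Transfer time t = π√(a_t³/μ) = 25020 s.
The target's mean motion on its circular orbit is ω₂ = √(μ/r₂³) = 6.031×10^-5 rad/s.
Angle swept by the target during transfer: ω₂·t = 1.509 rad = 86.46°.
The probe traverses 180° on the transfer ellipse, so the target must lead by 180° − 86.46° = 93.54°.

φ = 93.54°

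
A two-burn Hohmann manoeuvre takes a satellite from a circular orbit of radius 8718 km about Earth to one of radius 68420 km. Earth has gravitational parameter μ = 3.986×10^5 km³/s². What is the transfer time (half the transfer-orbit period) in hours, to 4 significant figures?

t = 10.47 hours

Transfer-ellipse semi-major axis a_t = (r₁ + r₂)/2 = (8718 + 68420)/2 = 38569 km.
Transfer time t = π√(a_t³/μ) = π√((38569)³ / 3.986×10^5) = 37690 s.
Converting: 37690 s ÷ 3600 s/hour = 10.47 hours.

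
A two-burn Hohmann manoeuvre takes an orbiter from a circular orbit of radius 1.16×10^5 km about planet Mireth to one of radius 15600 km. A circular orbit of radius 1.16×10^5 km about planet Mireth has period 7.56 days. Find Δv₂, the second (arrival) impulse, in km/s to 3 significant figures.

From Kepler's third law T² = 4π²r³/μ at r = 1.16×10^5 km, T = 7.56 days = 7.56 × 86400 s = 6.53184×10^5 s: μ = 4π²r³/T² = 1.44432×10^5 km³/s².
Semi-major axis of the transfer orbit: a_t = (1.160×10^5 + 15600)/2 = 65800 km.
Circular speed at r = 15600 km: v_c = √(μ/r) = 3.04277 km/s.
Vis-viva on the transfer ellipse at r = 15600 km gives v_t = √[μ(2/r − 1/a_t)] = 4.04003 km/s.
Δv₂ = |v_t − v_c| = |4.04003 − 3.04277| = 0.9973 km/s.

Δv₂ = 0.997 km/s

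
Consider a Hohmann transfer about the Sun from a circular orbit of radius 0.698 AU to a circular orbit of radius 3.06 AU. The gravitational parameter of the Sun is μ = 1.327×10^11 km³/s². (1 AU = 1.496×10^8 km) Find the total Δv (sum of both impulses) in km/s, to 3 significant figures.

In km: r₁ = 0.698 × 1.496×10^8 = 1.044208×10^8 km; r₂ = 3.06 × 1.496×10^8 = 4.57776×10^8 km.
The Hohmann ellipse has a_t = (r₁ + r₂)/2 = 2.810984×10^8 km.
Circular speed at r₁: v₁ = √(μ/r₁) = √(1.327×10^11/1.044208×10^8) = 35.6486 km/s.
On the transfer ellipse at r₁, v² = μ(2/r − 1/a) gives v_p = √[μ(2/r₁ − 1/a_t)] = 45.4924 km/s.
First burn Δv₁ = |v_p − v₁| = 9.844 km/s.
Circular speed at r₂: v₂ = √(μ/r₂) = 17.026 km/s.
Transfer-orbit speed at r₂: v_a = √[μ(2/r₂ − 1/a_t)] = 10.377 km/s.
Second burn Δv₂ = |v₂ − v_a| = 6.649 km/s.
Δv = Δv₁ + Δv₂ = 9.844 + 6.649 = 16.49 km/s.

Δv = 16.5 km/s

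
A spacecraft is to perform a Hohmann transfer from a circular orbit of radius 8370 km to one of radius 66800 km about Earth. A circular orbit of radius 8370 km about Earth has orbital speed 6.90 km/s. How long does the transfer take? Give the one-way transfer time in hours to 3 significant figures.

From the circular-orbit relation v² = μ/r at r = 8370 km: μ = v²r = (6.90)² × 8370 = 3.98496×10^5 km³/s².
The Hohmann ellipse has a_t = (r₁ + r₂)/2 = 37585 km.
Transfer time t = π√(a_t³/μ) = π√((37585)³ / 3.98496×10^5) = 36260 s.
Converting: 36260 s ÷ 3600 s/hour = 10.1 hours.

t = 10.1 hours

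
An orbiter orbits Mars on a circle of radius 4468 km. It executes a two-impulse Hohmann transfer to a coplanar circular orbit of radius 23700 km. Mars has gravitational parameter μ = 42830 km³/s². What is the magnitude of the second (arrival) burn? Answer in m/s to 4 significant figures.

Δv₂ = 587.1 m/s

Semi-major axis of the transfer orbit: a_t = (4468 + 23700)/2 = 14084 km.
On the circular orbit at r = 23700 km, v_c = √(μ/r) = 1.3443 km/s.
Transfer-orbit speed at the same r (vis-viva, a = a_t): v_t = √[μ(2/r − 1/a_t)] = 0.75717 km/s.
Δv₂ = |v_t − v_c| = |0.75717 − 1.3443| = 0.5871 km/s.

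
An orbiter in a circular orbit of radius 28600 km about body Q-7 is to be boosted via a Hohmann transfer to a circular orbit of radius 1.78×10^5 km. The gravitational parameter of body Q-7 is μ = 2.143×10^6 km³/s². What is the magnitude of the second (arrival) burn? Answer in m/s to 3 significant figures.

Δv₂ = 1640 m/s

Semi-major axis of the transfer orbit: a_t = (28600 + 1.780×10^5)/2 = 1.033×10^5 km.
On the circular orbit at r = 1.780×10^5 km, v_c = √(μ/r) = 3.470 km/s.
Transfer-orbit speed at the same r (vis-viva, a = a_t): v_t = √[μ(2/r − 1/a_t)] = 1.826 km/s.
Δv₂ = |v_t − v_c| = |1.826 − 3.470| = 1.644 km/s.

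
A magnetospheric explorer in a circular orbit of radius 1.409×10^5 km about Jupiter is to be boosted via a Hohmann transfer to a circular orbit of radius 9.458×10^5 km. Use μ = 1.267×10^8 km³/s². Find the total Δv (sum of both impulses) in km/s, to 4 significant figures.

Transfer-ellipse semi-major axis a_t = (r₁ + r₂)/2 = (1.409×10^5 + 9.458×10^5)/2 = 5.4335×10^5 km.
At r₁ the circular-orbit speed is v₁ = √(μ/r₁) = 29.987 km/s.
On the transfer ellipse at r₁, vis-viva gives v_p = √[μ(2/r₁ − 1/a_t)] = 39.563 km/s.
First burn Δv₁ = |v_p − v₁| = 9.576 km/s.
Circular speed at r₂: v₂ = √(μ/r₂) = 11.574 km/s.
Transfer-orbit speed at r₂: v_a = √[μ(2/r₂ − 1/a_t)] = 5.8939 km/s.
Second burn Δv₂ = |v₂ − v_a| = 5.680 km/s.
Δv = Δv₁ + Δv₂ = 9.576 + 5.680 = 15.26 km/s.

Δv = 15.26 km/s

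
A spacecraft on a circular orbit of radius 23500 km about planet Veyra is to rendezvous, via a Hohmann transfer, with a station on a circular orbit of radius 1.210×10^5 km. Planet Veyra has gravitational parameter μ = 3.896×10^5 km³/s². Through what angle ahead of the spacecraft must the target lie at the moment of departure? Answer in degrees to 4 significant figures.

φ = 96.95°

Semi-major axis of the transfer orbit: a_t = (23500 + 1.210×10^5)/2 = 72250 km.
Transfer time t = π√(a_t³/μ) = 97745.6 s.
Target angular speed ω₂ = √(μ/r₂³) = 1.48297×10^-5 rad/s.
Angle swept by the target during transfer: ω₂·t = 1.4495 rad = 83.05°.
Arrival is 180° from departure on the ellipse, so φ = 180° − 83.05° = 96.95°.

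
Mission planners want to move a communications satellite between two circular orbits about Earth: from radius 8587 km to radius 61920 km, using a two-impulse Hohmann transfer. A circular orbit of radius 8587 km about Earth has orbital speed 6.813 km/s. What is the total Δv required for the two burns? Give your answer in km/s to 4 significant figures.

From the circular-orbit relation v² = μ/r at r = 8587 km: μ = v²r = (6.813)² × 8587 = 3.98583×10^5 km³/s².
Semi-major axis of the transfer orbit: a_t = (8587 + 61920)/2 = 35253.5 km.
Circular speed at r₁: v₁ = √(μ/r₁) = √(3.98583×10^5/8587) = 6.813 km/s.
On the transfer ellipse at r₁, v² = μ(2/r − 1/a) gives v_p = √[μ(2/r₁ − 1/a_t)] = 9.029 km/s.
First burn Δv₁ = |v_p − v₁| = 2.216 km/s.
At r₂, v₂ = √(μ/r₂) = 2.537 km/s.
Transfer-orbit speed at r₂: v_a = √[μ(2/r₂ − 1/a_t)] = 1.252 km/s.
Second burn Δv₂ = |v₂ − v_a| = 1.285 km/s.
Δv = Δv₁ + Δv₂ = 2.216 + 1.285 = 3.501 km/s.

Δv = 3.501 km/s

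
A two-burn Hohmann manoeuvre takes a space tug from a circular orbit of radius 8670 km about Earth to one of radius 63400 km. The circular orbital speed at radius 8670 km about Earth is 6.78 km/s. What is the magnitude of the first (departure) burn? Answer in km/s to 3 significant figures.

Δv₁ = 2.21 km/s

From the circular-orbit relation v² = μ/r at r = 8670 km: μ = v²r = (6.78)² × 8670 = 3.98546×10^5 km³/s².
The Hohmann ellipse has a_t = (r₁ + r₂)/2 = 36035 km.
Circular speed at r = 8670 km: v_c = √(μ/r) = 6.780 km/s.
Vis-viva on the transfer ellipse at r = 8670 km gives v_t = √[μ(2/r − 1/a_t)] = 8.993 km/s.
Δv₁ = |v_t − v_c| = |8.993 − 6.780| = 2.213 km/s.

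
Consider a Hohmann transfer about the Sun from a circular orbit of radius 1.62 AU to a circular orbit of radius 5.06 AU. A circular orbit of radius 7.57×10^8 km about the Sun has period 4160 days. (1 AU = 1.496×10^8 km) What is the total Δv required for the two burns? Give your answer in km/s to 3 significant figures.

From Kepler's third law T² = 4π²r³/μ at r = 7.57×10^8 km, T = 4160 days = 4160 × 86400 s = 3.59424×10^8 s: μ = 4π²r³/T² = 1.32566×10^11 km³/s².
In km: r₁ = 1.62 × 1.496×10^8 = 2.42352×10^8 km; r₂ = 5.06 × 1.496×10^8 = 7.56976×10^8 km.
Transfer-ellipse semi-major axis a_t = (r₁ + r₂)/2 = (2.42352×10^8 + 7.56976×10^8)/2 = 4.99664×10^8 km.
Circular speed at r₁: v₁ = √(μ/r₁) = √(1.32566×10^11/2.42352×10^8) = 23.388 km/s.
Transfer-orbit speed at r₁ (vis-viva): v_p = √[μ(2/r₁ − 1/a_t)] = 28.787 km/s.
First burn Δv₁ = |v_p − v₁| = 5.399 km/s.
At r₂, v₂ = √(μ/r₂) = 13.2335 km/s.
Transfer-orbit speed at r₂: v_a = √[μ(2/r₂ − 1/a_t)] = 9.21637 km/s.
Second burn Δv₂ = |v₂ − v_a| = 4.017 km/s.
Δv = Δv₁ + Δv₂ = 5.399 + 4.017 = 9.416 km/s.

Δv = 9.42 km/s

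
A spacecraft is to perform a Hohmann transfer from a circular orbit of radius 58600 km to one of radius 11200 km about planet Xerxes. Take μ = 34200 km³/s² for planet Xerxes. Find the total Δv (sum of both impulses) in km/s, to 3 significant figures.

Δv = 0.848 km/s

The Hohmann ellipse has a_t = (r₁ + r₂)/2 = 34900 km.
Circular speed at r₁: v₁ = √(μ/r₁) = √(34200/58600) = 0.76395 km/s.
Transfer-orbit speed at r₁ (vis-viva): v_a = √[μ(2/r₁ − 1/a_t)] = 0.43277 km/s.
First burn Δv₁ = |v_a − v₁| = 0.3312 km/s.
At r₂, v₂ = √(μ/r₂) = 1.7474 km/s.
Transfer-orbit speed at r₂: v_p = √[μ(2/r₂ − 1/a_t)] = 2.2643 km/s.
Second burn Δv₂ = |v₂ − v_p| = 0.5169 km/s.
Δv = Δv₁ + Δv₂ = 0.3312 + 0.5169 = 0.8481 km/s.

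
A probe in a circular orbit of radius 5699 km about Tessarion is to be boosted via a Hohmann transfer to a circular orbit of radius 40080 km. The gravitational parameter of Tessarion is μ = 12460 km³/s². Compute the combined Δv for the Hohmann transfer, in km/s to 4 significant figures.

Δv = 0.7573 km/s

The Hohmann ellipse has a_t = (r₁ + r₂)/2 = 22889.5 km.
At r₁ the circular-orbit speed is v₁ = √(μ/r₁) = 1.478631 km/s.
Transfer-orbit speed at r₁ (vis-viva): v_p = √[μ(2/r₁ − 1/a_t)] = 1.956615 km/s.
First burn Δv₁ = |v_p − v₁| = 0.47798 km/s.
Circular speed at r₂: v₂ = √(μ/r₂) = 0.55756 km/s.
Transfer-orbit speed at r₂: v_a = √[μ(2/r₂ − 1/a_t)] = 0.27821 km/s.
Second burn Δv₂ = |v₂ − v_a| = 0.27935 km/s.
Total Δv = Δv₁ + Δv₂ = 0.7573 km/s.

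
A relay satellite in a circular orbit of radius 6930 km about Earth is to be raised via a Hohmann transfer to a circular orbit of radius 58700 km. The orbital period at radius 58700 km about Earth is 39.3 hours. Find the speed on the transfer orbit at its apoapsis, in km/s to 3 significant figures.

v = 1.20 km/s

From Kepler's third law T² = 4π²r³/μ at r = 58700 km, T = 39.3 hours = 39.3 × 3600 s = 1.4148×10^5 s: μ = 4π²r³/T² = 3.98918×10^5 km³/s².
Semi-major axis of the transfer orbit: a_t = (6930 + 58700)/2 = 32815 km.
The apoapsis of the transfer ellipse is at r = 58700 km.
From the vis-viva equation, v = √[μ(2/r − 1/a_t)] = 1.198 km/s.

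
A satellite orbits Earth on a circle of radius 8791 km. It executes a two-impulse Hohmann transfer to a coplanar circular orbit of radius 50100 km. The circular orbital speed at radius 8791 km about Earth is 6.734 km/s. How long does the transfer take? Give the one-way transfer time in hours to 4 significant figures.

From the circular-orbit relation v² = μ/r at r = 8791 km: μ = v²r = (6.734)² × 8791 = 3.98643×10^5 km³/s².
Transfer-ellipse semi-major axis a_t = (r₁ + r₂)/2 = (8791 + 50100)/2 = 29445.5 km.
By Kepler's third law the transfer-orbit period is T = 2π√(a_t³/μ), so t = T/2 = 25141 s.
Converting: 25141 s ÷ 3600 s/hour = 6.984 hours.

t = 6.984 hours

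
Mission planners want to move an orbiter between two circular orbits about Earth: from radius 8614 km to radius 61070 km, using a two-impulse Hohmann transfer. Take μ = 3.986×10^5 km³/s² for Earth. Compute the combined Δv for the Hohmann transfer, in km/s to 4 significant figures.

Semi-major axis of the transfer orbit: a_t = (8614 + 61070)/2 = 34842 km.
Circular speed at r₁: v₁ = √(μ/r₁) = √(3.986×10^5/8614) = 6.80246 km/s.
On the transfer ellipse at r₁, vis-viva equation gives v_p = √[μ(2/r₁ − 1/a_t)] = 9.00593 km/s.
First burn Δv₁ = |v_p − v₁| = 2.2035 km/s.
At r₂, v₂ = √(μ/r₂) = 2.5548 km/s.
Transfer-orbit speed at r₂: v_a = √[μ(2/r₂ − 1/a_t)] = 1.2703 km/s.
Second burn Δv₂ = |v₂ − v_a| = 1.2845 km/s.
Total Δv = Δv₁ + Δv₂ = 3.488 km/s.

Δv = 3.488 km/s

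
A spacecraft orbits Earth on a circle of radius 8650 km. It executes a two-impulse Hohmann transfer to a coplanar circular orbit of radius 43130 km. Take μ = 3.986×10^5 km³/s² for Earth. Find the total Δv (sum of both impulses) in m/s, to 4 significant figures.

Transfer-ellipse semi-major axis a_t = (r₁ + r₂)/2 = (8650 + 43130)/2 = 25890 km.
At r₁ the circular-orbit speed is v₁ = √(μ/r₁) = 6.7883 km/s.
On the transfer ellipse at r₁, vis-viva gives v_p = √[μ(2/r₁ − 1/a_t)] = 8.7616 km/s.
First burn Δv₁ = |v_p − v₁| = 1.973 km/s.
At r₂, v₂ = √(μ/r₂) = 3.040 km/s.
Transfer-orbit speed at r₂: v_a = √[μ(2/r₂ − 1/a_t)] = 1.757 km/s.
Second burn Δv₂ = |v₂ − v_a| = 1.283 km/s.
Δv = Δv₁ + Δv₂ = 1.973 + 1.283 = 3.256 km/s.

Δv = 3256 m/s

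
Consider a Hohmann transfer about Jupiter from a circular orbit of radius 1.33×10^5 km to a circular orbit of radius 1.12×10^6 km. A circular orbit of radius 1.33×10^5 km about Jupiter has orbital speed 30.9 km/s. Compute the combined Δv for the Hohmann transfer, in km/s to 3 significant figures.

Δv = 16.2 km/s

From the circular-orbit relation v² = μ/r at r = 1.33×10^5 km: μ = v²r = (30.9)² × 1.33×10^5 = 1.26990×10^8 km³/s².
The Hohmann ellipse has a_t = (r₁ + r₂)/2 = 6.265×10^5 km.
Circular speed at r₁: v₁ = √(μ/r₁) = √(1.26990×10^8/1.330×10^5) = 30.900 km/s.
On the transfer ellipse at r₁, vis-viva equation gives v_p = √[μ(2/r₁ − 1/a_t)] = 41.315 km/s.
First burn Δv₁ = |v_p − v₁| = 10.415 km/s.
At r₂, v₂ = √(μ/r₂) = 10.64818 km/s.
Transfer-orbit speed at r₂: v_a = √[μ(2/r₂ − 1/a_t)] = 4.906147 km/s.
Second burn Δv₂ = |v₂ − v_a| = 5.7420 km/s.
Total Δv = Δv₁ + Δv₂ = 16.16 km/s.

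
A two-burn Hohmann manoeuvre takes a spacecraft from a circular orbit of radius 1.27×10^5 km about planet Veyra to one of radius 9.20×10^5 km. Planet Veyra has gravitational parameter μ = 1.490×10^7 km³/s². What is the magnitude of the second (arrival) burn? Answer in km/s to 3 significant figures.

Δv₂ = 2.04 km/s

Transfer-ellipse semi-major axis a_t = (r₁ + r₂)/2 = (1.270×10^5 + 9.200×10^5)/2 = 5.235×10^5 km.
On the circular orbit at r = 9.200×10^5 km, v_c = √(μ/r) = 4.024 km/s.
Transfer-orbit speed at the same r (vis-viva, a = a_t): v_t = √[μ(2/r − 1/a_t)] = 1.982 km/s.
Δv₂ = |v_t − v_c| = |1.982 − 4.024| = 2.042 km/s.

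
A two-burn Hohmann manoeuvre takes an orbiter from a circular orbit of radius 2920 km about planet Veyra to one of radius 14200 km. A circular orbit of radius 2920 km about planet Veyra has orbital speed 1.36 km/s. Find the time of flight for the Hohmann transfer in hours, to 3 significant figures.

t = 9.40 hours

From the circular-orbit relation v² = μ/r at r = 2920 km: μ = v²r = (1.36)² × 2920 = 5400.83 km³/s².
Transfer-ellipse semi-major axis a_t = (r₁ + r₂)/2 = (2920 + 14200)/2 = 8560 km.
Half the transfer-orbit period gives t = π√(a_t³/μ) = 33856 s.
Converting: 33856 s ÷ 3600 s/hour = 9.40 hours.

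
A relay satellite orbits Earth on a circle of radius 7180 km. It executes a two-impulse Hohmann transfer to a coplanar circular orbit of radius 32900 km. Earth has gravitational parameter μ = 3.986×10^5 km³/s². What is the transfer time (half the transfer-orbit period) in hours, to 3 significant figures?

t = 3.92 hours

Transfer-ellipse semi-major axis a_t = (r₁ + r₂)/2 = (7180 + 32900)/2 = 20040 km.
Transfer time t = π√(a_t³/μ) = π√((20040)³ / 3.986×10^5) = 14120 s.
Converting: 14120 s ÷ 3600 s/hour = 3.92 hours.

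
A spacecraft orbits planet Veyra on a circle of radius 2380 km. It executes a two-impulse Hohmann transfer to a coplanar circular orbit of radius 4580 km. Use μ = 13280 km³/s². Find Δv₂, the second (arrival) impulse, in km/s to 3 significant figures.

Transfer-ellipse semi-major axis a_t = (r₁ + r₂)/2 = (2380 + 4580)/2 = 3480 km.
Circular speed at r = 4580 km: v_c = √(μ/r) = 1.7028 km/s.
Transfer-orbit speed at the same r (vis-viva, a = a_t): v_t = √[μ(2/r − 1/a_t)] = 1.4082 km/s.
Δv₂ = |v_t − v_c| = |1.4082 − 1.7028| = 0.2946 km/s.

Δv₂ = 0.295 km/s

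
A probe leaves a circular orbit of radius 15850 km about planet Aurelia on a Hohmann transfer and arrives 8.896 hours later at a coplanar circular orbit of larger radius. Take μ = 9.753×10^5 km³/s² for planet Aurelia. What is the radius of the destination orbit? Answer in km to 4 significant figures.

r₂ = 77400 km

Transfer time t = 8.896 hours = 32025.6 s, and t = π√(a_t³/μ).
So a_t = (μ t²/π²)^(1/3) = (9.753×10^5 × (32025.6)² / π²)^(1/3) = 46624 km.
Since a_t = (r₁ + r₂)/2, r₂ = 2a_t − r₁ = 2×46624 − 15850 = 77398 km.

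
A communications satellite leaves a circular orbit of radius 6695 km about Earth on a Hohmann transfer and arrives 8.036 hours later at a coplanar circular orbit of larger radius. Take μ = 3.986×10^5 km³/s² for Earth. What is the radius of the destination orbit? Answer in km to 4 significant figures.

Transfer time t = 8.036 hours = 28929.6 s, and t = π√(a_t³/μ).
So a_t = (μ t²/π²)^(1/3) = (3.986×10^5 × (28929.6)² / π²)^(1/3) = 32333 km.
Since a_t = (r₁ + r₂)/2, r₂ = 2a_t − r₁ = 2×32333 − 6695 = 57971 km.

r₂ = 57970 km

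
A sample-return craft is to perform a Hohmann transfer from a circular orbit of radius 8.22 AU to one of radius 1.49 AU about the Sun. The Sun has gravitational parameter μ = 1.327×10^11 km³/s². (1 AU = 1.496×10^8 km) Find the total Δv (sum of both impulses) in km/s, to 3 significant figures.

In km: r₁ = 8.22 × 1.496×10^8 = 1.229712×10^9 km; r₂ = 1.49 × 1.496×10^8 = 2.22904×10^8 km.
Transfer-ellipse semi-major axis a_t = (r₁ + r₂)/2 = (1.229712×10^9 + 2.22904×10^8)/2 = 7.26308×10^8 km.
Circular speed at r₁: v₁ = √(μ/r₁) = √(1.327×10^11/1.229712×10^9) = 10.388 km/s.
Transfer-orbit speed at r₁ (vis-viva): v_a = √[μ(2/r₁ − 1/a_t)] = 5.7548 km/s.
First burn Δv₁ = |v_a − v₁| = 4.633 km/s.
Circular speed at r₂: v₂ = √(μ/r₂) = 24.399 km/s.
Transfer-orbit speed at r₂: v_p = √[μ(2/r₂ − 1/a_t)] = 31.748 km/s.
Second burn Δv₂ = |v₂ − v_p| = 7.349 km/s.
Total Δv = Δv₁ + Δv₂ = 11.98 km/s.

Δv = 12.0 km/s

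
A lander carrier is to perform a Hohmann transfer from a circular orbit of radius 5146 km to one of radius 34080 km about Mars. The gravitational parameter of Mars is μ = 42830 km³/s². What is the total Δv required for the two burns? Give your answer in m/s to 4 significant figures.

Semi-major axis of the transfer orbit: a_t = (5146 + 34080)/2 = 19613 km.
At r₁ the circular-orbit speed is v₁ = √(μ/r₁) = 2.885 km/s.
Transfer-orbit speed at r₁ (v² = μ(2/r − 1/a)): v_p = √[μ(2/r₁ − 1/a_t)] = 3.803 km/s.
First burn Δv₁ = |v_p − v₁| = 0.9180 km/s.
At r₂, v₂ = √(μ/r₂) = 1.121 km/s.
Transfer-orbit speed at r₂: v_a = √[μ(2/r₂ − 1/a_t)] = 0.5742 km/s.
Second burn Δv₂ = |v₂ − v_a| = 0.5468 km/s.
Total Δv = Δv₁ + Δv₂ = 1.465 km/s.

Δv = 1465 m/s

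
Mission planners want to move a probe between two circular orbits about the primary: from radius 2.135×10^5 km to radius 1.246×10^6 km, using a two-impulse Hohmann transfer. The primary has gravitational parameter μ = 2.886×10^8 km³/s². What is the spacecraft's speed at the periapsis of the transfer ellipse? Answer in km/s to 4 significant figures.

v = 48.04 km/s

The Hohmann ellipse has a_t = (r₁ + r₂)/2 = 7.2975×10^5 km.
At periapsis, r = 2.135×10^5 km.
From the vis-viva equation, v = √[μ(2/r − 1/a_t)] = 48.04 km/s.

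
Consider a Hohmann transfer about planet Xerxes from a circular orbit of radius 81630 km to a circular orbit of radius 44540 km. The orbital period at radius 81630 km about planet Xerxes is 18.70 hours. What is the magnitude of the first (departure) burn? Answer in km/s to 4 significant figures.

From Kepler's third law T² = 4π²r³/μ at r = 81630 km, T = 18.70 hours = 18.70 × 3600 s = 67320 s: μ = 4π²r³/T² = 4.73828×10^6 km³/s².
Semi-major axis of the transfer orbit: a_t = (81630 + 44540)/2 = 63085 km.
On the circular orbit at r = 81630 km, v_c = √(μ/r) = 7.619 km/s.
Transfer-orbit speed at the same r (vis-viva, a = a_t): v_t = √[μ(2/r − 1/a_t)] = 6.402 km/s.
Δv₁ = |v_t − v_c| = |6.402 − 7.619| = 1.217 km/s.

Δv₁ = 1.217 km/s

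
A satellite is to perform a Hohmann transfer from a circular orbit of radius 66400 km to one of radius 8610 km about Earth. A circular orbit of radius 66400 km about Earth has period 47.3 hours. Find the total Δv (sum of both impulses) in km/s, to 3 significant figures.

Δv = 3.53 km/s

From Kepler's third law T² = 4π²r³/μ at r = 66400 km, T = 47.3 hours = 47.3 × 3600 s = 1.7028×10^5 s: μ = 4π²r³/T² = 3.98599×10^5 km³/s².
Transfer-ellipse semi-major axis a_t = (r₁ + r₂)/2 = (66400 + 8610)/2 = 37505 km.
Circular speed at r₁: v₁ = √(μ/r₁) = √(3.98599×10^5/66400) = 2.450 km/s.
Transfer-orbit speed at r₁ (vis-viva equation): v_a = √[μ(2/r₁ − 1/a_t)] = 1.174 km/s.
First burn Δv₁ = |v_a − v₁| = 1.276 km/s.
Circular speed at r₂: v₂ = √(μ/r₂) = 6.804 km/s.
Transfer-orbit speed at r₂: v_p = √[μ(2/r₂ − 1/a_t)] = 9.053 km/s.
Second burn Δv₂ = |v₂ − v_p| = 2.249 km/s.
Δv = Δv₁ + Δv₂ = 1.276 + 2.249 = 3.525 km/s.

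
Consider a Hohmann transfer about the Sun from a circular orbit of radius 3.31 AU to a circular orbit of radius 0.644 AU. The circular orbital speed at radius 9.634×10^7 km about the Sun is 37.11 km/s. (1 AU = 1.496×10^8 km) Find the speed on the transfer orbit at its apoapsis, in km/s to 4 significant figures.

v = 9.342 km/s

From the circular-orbit relation v² = μ/r at r = 9.634×10^7 km: μ = v²r = (37.11)² × 9.634×10^7 = 1.32675×10^11 km³/s².
In km: r₁ = 3.31 × 1.496×10^8 = 4.95176×10^8 km; r₂ = 0.644 × 1.496×10^8 = 9.63424×10^7 km.
The Hohmann ellipse has a_t = (r₁ + r₂)/2 = 2.957592×10^8 km.
At apoapsis, r = 4.95176×10^8 km.
Applying v² = μ(2/r − 1/a_t): v = 9.342 km/s.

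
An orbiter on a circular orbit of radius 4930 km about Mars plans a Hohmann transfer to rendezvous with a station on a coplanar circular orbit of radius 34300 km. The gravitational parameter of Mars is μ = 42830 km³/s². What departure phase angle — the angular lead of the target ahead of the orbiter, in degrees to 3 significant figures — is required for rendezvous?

φ = 102°

Transfer-ellipse semi-major axis a_t = (r₁ + r₂)/2 = (4930 + 34300)/2 = 19615 km.
The half-period of the transfer ellipse is t = π√(a_t³/μ) = 41700 s.
The target's mean motion on its circular orbit is ω₂ = √(μ/r₂³) = 3.258×10^-5 rad/s.
Angle swept by the target during transfer: ω₂·t = 1.3586 rad = 77.84°.
The orbiter traverses 180° on the transfer ellipse, so the target must lead by 180° − 77.84° = 102°.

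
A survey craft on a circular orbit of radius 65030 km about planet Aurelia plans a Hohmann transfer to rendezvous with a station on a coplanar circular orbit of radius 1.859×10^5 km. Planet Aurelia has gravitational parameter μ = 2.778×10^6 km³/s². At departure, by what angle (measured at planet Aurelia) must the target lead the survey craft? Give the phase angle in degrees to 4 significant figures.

φ = 80.20°

Semi-major axis of the transfer orbit: a_t = (65030 + 1.859×10^5)/2 = 1.25465×10^5 km.
The half-period of the transfer ellipse is t = π√(a_t³/μ) = 83766.0 s.
The target's mean motion on its circular orbit is ω₂ = √(μ/r₂³) = 2.07944×10^-5 rad/s.
Angle swept by the target during transfer: ω₂·t = 1.7419 rad = 99.80°.
The survey craft traverses 180° on the transfer ellipse, so the target must lead by 180° − 99.80° = 80.20°.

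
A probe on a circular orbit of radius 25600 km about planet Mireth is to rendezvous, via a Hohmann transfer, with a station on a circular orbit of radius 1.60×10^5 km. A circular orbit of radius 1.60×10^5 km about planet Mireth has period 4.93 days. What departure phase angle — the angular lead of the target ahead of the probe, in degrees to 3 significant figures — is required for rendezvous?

φ = 100°

From Kepler's third law T² = 4π²r³/μ at r = 1.60×10^5 km, T = 4.93 days = 4.93 × 86400 s = 4.25952×10^5 s: μ = 4π²r³/T² = 8.91248×10^5 km³/s².
The Hohmann ellipse has a_t = (r₁ + r₂)/2 = 92800 km.
The half-period of the transfer ellipse is t = π√(a_t³/μ) = 94075 s.
The target's mean motion on its circular orbit is ω₂ = √(μ/r₂³) = 1.4751×10^-5 rad/s.
Angle swept by the target during transfer: ω₂·t = 1.3877 rad = 79.51°.
The probe traverses 180° on the transfer ellipse, so the target must lead by 180° − 79.51° = 100°.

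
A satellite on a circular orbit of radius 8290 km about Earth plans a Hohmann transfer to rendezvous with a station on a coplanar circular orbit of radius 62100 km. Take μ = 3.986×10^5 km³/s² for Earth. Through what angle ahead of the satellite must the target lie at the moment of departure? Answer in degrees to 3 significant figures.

φ = 103°

Transfer-ellipse semi-major axis a_t = (r₁ + r₂)/2 = (8290 + 62100)/2 = 35195 km.
Transfer time t = π√(a_t³/μ) = 32855 s.
The target's mean motion on its circular orbit is ω₂ = √(μ/r₂³) = 4.0797×10^-5 rad/s.
Angle swept by the target during transfer: ω₂·t = 1.3404 rad = 76.80°.
Arrival is 180° from departure on the ellipse, so φ = 180° − 76.80° = 103°.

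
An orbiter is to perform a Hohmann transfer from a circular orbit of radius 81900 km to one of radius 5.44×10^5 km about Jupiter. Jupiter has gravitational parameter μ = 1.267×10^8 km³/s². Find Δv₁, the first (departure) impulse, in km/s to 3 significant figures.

Δv₁ = 12.5 km/s

The Hohmann ellipse has a_t = (r₁ + r₂)/2 = 3.1295×10^5 km.
On the circular orbit at r = 81900 km, v_c = √(μ/r) = 39.33 km/s.
Vis-viva on the transfer ellipse at r = 81900 km gives v_t = √[μ(2/r − 1/a_t)] = 51.86 km/s.
Δv₁ = |v_t − v_c| = |51.86 − 39.33| = 12.53 km/s.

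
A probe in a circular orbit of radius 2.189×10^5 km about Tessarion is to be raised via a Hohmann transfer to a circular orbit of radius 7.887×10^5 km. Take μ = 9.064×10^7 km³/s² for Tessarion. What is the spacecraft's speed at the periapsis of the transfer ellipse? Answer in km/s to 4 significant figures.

Transfer-ellipse semi-major axis a_t = (r₁ + r₂)/2 = (2.189×10^5 + 7.887×10^5)/2 = 5.038×10^5 km.
The periapsis of the transfer ellipse is at r = 2.189×10^5 km.
Vis-viva: v = √[μ(2/r − 1/a_t)] = √[9.064×10^7 × (2/2.189×10^5 − 1/5.038×10^5)] = 25.46 km/s.

v = 25.46 km/s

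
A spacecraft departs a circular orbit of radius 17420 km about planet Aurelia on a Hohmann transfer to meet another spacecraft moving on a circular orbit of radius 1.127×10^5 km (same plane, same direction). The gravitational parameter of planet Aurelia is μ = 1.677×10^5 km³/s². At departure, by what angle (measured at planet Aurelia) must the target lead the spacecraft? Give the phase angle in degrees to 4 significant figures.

Semi-major axis of the transfer orbit: a_t = (17420 + 1.127×10^5)/2 = 65060 km.
Transfer time t = π√(a_t³/μ) = 1.27308×10^5 s.
Target angular speed ω₂ = √(μ/r₂³) = 1.08238×10^-5 rad/s.
Angle swept by the target during transfer: ω₂·t = 1.37796 rad = 78.951°.
Arrival is 180° from departure on the ellipse, so φ = 180° − 78.951° = 101.0°.

φ = 101.0°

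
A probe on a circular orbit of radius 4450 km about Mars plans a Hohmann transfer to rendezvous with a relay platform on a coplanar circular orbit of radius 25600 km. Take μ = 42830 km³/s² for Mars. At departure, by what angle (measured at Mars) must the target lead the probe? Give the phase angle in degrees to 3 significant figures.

φ = 99.1°

Transfer-ellipse semi-major axis a_t = (r₁ + r₂)/2 = (4450 + 25600)/2 = 15025 km.
The half-period of the transfer ellipse is t = π√(a_t³/μ) = 27957.45 s.
Target angular speed ω₂ = √(μ/r₂³) = 5.052590×10^-5 rad/s.
Angle swept by the target during transfer: ω₂·t = 1.41258 rad = 80.93°.
The probe traverses 180° on the transfer ellipse, so the target must lead by 180° − 80.93° = 99.1°.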